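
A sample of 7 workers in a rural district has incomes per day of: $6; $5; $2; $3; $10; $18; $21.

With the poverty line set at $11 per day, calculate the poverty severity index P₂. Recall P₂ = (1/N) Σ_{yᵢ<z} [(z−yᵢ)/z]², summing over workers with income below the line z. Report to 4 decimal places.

Below the line: $2, $3, $5, $6, $10 (q = 5 of N = 7).
Shortfall ratios: (11−2)/11 = 0.8182; (11−3)/11 = 0.7273; (11−5)/11 = 0.5455; (11−6)/11 = 0.4545; (11−10)/11 = 0.0909.
Squared: 0.6694; 0.5289; 0.2975; 0.2066; 0.0083.
Sum = 1.710744; P₂ = 1.710744 / 7 = 0.2444.

0.2444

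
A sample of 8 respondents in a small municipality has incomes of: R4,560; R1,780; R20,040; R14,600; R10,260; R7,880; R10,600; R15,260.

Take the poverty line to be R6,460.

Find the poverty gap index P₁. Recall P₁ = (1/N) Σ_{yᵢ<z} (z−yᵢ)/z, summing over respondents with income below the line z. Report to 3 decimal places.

0.127

Incomes under z: R1,780, R4,560 (q = 2 of N = 8).
Relative gaps: (6460−1780)/6460 = 0.7245; (6460−4560)/6460 = 0.2941.
Σ = 1.018576. Dividing by the full population N = 8 gives P₁ = 0.127.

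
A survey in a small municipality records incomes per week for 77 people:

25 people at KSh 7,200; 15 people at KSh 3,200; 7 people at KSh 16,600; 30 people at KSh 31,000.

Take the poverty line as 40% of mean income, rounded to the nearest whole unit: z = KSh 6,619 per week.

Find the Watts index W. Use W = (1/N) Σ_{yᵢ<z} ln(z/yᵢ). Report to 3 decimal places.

0.142

Below z: 15×KSh 3,200 (q = 15 of N = 77).
Log gaps: ln(6619/3200) = 0.7268 (×15).
W = 10.901902 / 77 = 0.142.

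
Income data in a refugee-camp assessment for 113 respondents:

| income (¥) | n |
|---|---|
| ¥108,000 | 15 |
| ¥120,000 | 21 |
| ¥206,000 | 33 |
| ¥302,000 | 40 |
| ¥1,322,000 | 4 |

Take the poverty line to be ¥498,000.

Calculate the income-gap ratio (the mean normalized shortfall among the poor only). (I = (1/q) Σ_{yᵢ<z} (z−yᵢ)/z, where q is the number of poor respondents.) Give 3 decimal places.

0.576

Below the line: 15×¥108,000, 21×¥120,000, 33×¥206,000, 40×¥302,000 (q = 109 of N = 113).
Shortfall ratios (z−y)/z: 0.7831 (×15), 0.7590 (×21), 0.5863 (×33), 0.3936 (×40); sum = 62.779116.
The income-gap ratio divides by q (the poor only): 62.779116 / 109 = 0.576.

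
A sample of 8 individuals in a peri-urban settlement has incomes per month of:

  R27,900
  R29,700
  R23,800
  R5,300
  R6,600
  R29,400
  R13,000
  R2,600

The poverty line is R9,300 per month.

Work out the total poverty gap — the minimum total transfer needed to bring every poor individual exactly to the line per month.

R13,400

Below the line: R2,600, R5,300, R6,600 (q = 3 of N = 8).
Individual gaps: 9300−2600 = 6700; 9300−5300 = 4000; 9300−6600 = 2700.
Aggregate gap = R13,400.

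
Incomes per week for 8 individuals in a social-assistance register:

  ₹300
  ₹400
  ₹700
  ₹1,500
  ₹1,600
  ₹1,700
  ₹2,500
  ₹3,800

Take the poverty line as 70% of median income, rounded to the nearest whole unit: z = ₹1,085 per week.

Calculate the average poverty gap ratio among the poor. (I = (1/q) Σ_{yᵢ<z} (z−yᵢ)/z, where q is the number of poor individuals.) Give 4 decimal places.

Poor units: ₹300, ₹400, ₹700 (q = 3 of N = 8).
Relative gaps: 0.7235, 0.6313, 0.3548; sum = 1.709677.
I averages over the q = 3 poor units only: 1.709677 / 3 = 0.5699.

0.5699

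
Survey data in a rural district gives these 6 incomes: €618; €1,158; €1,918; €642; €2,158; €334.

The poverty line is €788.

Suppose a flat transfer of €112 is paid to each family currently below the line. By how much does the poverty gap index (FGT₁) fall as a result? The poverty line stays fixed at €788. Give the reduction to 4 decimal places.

Before: below the line — €334, €618, €642; poverty gap index (FGT₁) = 0.162860.
After the €112 transfer: below the line — €446, €730, €754; poverty gap index (FGT₁) = 0.091794.
Reduction = 0.162860 − 0.091794 = 0.0711.

0.0711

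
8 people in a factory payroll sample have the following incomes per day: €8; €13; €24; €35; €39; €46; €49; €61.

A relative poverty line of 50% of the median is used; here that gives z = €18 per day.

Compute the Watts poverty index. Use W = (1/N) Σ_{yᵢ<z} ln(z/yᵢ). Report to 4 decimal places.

Below the line: €8, €13 (q = 2 of N = 8).
Log gaps: ln(18/8) = 0.8109; ln(18/13) = 0.3254.
W = 1.136353 / 8 = 0.1420.

0.1420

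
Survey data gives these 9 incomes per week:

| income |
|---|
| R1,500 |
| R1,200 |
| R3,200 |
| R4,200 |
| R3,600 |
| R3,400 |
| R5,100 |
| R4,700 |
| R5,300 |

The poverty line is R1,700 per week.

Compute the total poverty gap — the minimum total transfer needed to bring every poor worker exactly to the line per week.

R700

Poor units: R1,200, R1,500 (q = 2 of N = 9).
Individual gaps: 1700−1200 = 500; 1700−1500 = 200.
Aggregate gap = R700.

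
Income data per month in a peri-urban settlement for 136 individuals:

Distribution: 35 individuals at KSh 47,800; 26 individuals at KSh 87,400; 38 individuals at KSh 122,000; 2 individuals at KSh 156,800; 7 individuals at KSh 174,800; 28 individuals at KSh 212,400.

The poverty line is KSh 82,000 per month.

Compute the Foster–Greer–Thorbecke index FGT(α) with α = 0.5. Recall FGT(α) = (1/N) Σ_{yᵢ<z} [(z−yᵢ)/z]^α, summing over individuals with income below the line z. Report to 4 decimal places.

0.1662

Below the line: 35×KSh 47,800 (q = 35 of N = 136).
Shortfall ratios: (82000−47800)/82000 = 0.4171 (×35).
Raised to α = 0.5: 0.64581 (×35).
Sum = 22.603421; FGT(0.5) = 22.603421 / 136 = 0.1662.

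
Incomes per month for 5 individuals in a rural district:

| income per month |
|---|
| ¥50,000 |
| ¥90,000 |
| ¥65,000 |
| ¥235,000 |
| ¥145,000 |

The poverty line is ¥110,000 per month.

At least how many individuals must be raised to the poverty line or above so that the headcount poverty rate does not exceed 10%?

Currently q = 3 of N = 5 are below the line (H = 0.600).
A headcount ratio of at most 10% allows at most ⌊0.10 × 5⌋ = 0 poor individuals.
So at least 3 − 0 = 3 must be lifted.

3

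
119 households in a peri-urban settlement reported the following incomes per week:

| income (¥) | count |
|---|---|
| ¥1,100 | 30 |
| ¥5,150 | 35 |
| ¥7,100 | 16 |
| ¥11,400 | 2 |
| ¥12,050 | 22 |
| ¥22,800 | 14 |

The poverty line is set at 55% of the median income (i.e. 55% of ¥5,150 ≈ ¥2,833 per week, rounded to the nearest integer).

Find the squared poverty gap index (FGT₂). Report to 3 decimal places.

Poor units: 30×¥1,100 (q = 30 of N = 119).
Shortfall ratios: (2833−1100)/2833 = 0.6117 (×30).
Squared: 0.3742 (×30).
Sum = 11.226005; P₂ = 11.226005 / 119 = 0.094.

0.094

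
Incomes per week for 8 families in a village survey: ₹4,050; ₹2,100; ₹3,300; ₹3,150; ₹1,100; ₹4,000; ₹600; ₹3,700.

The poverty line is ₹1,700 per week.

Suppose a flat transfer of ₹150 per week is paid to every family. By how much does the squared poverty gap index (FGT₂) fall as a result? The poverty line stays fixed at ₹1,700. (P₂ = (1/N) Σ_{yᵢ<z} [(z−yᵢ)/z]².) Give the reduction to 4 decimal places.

0.0201

Before: below the line — ₹600, ₹1,100; squared poverty gap index (FGT₂) = 0.067907.
After the ₹150 transfer: below the line — ₹750, ₹1,250; squared poverty gap index (FGT₂) = 0.047794.
Reduction = 0.067907 − 0.047794 = 0.0201.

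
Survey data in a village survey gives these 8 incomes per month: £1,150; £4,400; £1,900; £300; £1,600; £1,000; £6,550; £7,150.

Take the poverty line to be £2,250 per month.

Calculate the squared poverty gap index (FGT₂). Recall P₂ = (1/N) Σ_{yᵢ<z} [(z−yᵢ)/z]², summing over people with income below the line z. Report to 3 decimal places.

0.176

Below the line: £300, £1,000, £1,150, £1,600, £1,900 (q = 5 of N = 8).
Normalized shortfalls: (2250−300)/2250 = 0.8667; (2250−1000)/2250 = 0.5556; (2250−1150)/2250 = 0.4889; (2250−1600)/2250 = 0.2889; (2250−1900)/2250 = 0.1556.
Squared: 0.7511; 0.3086; 0.2390; 0.0835; 0.0242.
Sum = 1.406420; P₂ = 1.406420 / 8 = 0.176.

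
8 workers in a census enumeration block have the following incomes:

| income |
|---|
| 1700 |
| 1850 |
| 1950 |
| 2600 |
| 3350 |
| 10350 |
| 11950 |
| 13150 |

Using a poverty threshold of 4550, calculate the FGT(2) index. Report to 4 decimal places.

0.1655

Below z: 1700, 1850, 1950, 2600, 3350 (q = 5 of N = 8).
Shortfall ratios: (4550−1700)/4550 = 0.6264; (4550−1850)/4550 = 0.5934; (4550−1950)/4550 = 0.5714; (4550−2600)/4550 = 0.4286; (4550−3350)/4550 = 0.2637.
Squared: 0.3923; 0.3521; 0.3265; 0.1837; 0.0696.
Sum = 1.324236; P₂ = 1.324236 / 8 = 0.1655.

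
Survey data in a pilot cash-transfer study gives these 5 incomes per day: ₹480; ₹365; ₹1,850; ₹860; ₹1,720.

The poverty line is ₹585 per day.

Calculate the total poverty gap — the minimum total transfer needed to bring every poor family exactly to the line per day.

Below z: ₹365, ₹480 (q = 2 of N = 5).
Individual gaps: 585−365 = 220; 585−480 = 105.
Aggregate gap = ₹325.

₹325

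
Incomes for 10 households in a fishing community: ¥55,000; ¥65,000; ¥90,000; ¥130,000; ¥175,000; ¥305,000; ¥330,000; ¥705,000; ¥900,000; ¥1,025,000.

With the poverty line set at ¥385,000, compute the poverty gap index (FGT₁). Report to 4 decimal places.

Incomes under z: ¥55,000, ¥65,000, ¥90,000, ¥130,000, ¥175,000, ¥305,000, ¥330,000 (q = 7 of N = 10).
Shortfall ratios: (385000−55000)/385000 = 0.8571; (385000−65000)/385000 = 0.8312; (385000−90000)/385000 = 0.7662; (385000−130000)/385000 = 0.6623; (385000−175000)/385000 = 0.5455; (385000−305000)/385000 = 0.2078; (385000−330000)/385000 = 0.1429.
Σ = 4.012987. Dividing by the full population N = 10 gives P₁ = 0.4013.

0.4013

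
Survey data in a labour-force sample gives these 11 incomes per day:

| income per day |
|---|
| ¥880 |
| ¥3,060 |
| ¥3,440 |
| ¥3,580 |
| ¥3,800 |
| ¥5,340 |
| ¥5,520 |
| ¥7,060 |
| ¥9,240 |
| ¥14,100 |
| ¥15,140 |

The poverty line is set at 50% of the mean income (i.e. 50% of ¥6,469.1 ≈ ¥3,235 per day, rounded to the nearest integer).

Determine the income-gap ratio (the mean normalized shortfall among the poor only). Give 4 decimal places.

Poor units: ¥880, ¥3,060 (q = 2 of N = 11).
Shortfall ratios (z−y)/z: 0.7280, 0.0541; sum = 0.782071.
The income-gap ratio divides by q (the poor only): 0.782071 / 2 = 0.3910.

0.3910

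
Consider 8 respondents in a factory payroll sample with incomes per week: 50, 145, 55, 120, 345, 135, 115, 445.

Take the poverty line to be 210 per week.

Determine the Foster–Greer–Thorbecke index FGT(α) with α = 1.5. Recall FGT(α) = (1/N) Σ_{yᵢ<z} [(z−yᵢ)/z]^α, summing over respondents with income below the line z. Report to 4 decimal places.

0.2837

Incomes under z: 50, 55, 115, 120, 135, 145 (q = 6 of N = 8).
Relative gaps: (210−50)/210 = 0.7619; (210−55)/210 = 0.7381; (210−115)/210 = 0.4524; (210−120)/210 = 0.4286; (210−135)/210 = 0.3571; (210−145)/210 = 0.3095.
Raised to α = 1.5: 0.66504; 0.63412; 0.30427; 0.28057; 0.21343; 0.17220.
Sum = 2.269632; FGT(1.5) = 2.269632 / 8 = 0.2837.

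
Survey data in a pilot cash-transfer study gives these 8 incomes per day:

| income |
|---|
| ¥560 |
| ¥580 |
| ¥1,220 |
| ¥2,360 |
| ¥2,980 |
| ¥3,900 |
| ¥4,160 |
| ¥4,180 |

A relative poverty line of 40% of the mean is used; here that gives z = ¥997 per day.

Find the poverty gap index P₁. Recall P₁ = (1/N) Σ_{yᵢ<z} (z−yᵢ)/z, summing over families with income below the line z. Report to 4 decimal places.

0.1071

Below the line: ¥560, ¥580 (q = 2 of N = 8).
Gap ratios (z−y)/z: (997−560)/997 = 0.4383; (997−580)/997 = 0.4183.
Σ = 0.856570. Dividing by the full population N = 8 gives P₁ = 0.1071.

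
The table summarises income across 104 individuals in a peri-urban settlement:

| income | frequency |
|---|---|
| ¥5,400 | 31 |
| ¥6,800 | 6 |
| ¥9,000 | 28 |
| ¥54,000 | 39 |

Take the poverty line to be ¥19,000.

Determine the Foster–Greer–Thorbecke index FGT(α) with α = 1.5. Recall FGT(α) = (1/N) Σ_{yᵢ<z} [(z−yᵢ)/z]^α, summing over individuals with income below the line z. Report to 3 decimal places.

Incomes under z: 31×¥5,400, 6×¥6,800, 28×¥9,000 (q = 65 of N = 104).
Gap ratios (z−y)/z: (19000−5400)/19000 = 0.7158 (×31); (19000−6800)/19000 = 0.6421 (×6); (19000−9000)/19000 = 0.5263 (×28).
Raised to α = 1.5: 0.60559 (×31); 0.51453 (×6); 0.38183 (×28).
Sum = 32.551658; FGT(1.5) = 32.551658 / 104 = 0.313.

0.313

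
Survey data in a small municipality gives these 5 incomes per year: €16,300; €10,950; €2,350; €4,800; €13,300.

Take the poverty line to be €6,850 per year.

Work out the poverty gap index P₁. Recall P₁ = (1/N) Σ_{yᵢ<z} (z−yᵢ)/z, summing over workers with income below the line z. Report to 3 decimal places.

Below the line: €2,350, €4,800 (q = 2 of N = 5).
Normalized shortfalls: (6850−2350)/6850 = 0.6569; (6850−4800)/6850 = 0.2993.
Σ = 0.956204. Dividing by the full population N = 5 gives P₁ = 0.191.

0.191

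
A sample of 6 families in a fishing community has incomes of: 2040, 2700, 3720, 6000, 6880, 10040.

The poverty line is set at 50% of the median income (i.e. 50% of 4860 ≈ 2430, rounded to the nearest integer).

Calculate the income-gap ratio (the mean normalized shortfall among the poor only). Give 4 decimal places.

0.1605

Below the line: 2040 (q = 1 of N = 6).
Relative gaps: 0.1605; sum = 0.160494.
I averages over the q = 1 poor units only: 0.160494 / 1 = 0.1605.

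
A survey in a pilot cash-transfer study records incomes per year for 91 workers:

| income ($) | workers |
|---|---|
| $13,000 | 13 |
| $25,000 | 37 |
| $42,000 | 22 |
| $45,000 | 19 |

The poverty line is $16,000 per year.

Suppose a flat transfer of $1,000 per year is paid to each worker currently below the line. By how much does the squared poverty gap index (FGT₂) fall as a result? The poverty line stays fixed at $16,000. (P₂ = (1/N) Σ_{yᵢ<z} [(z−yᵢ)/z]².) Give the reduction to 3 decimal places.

0.003

Before: below the line — 13×$13,000; squared poverty gap index (FGT₂) = 0.00502.
After the $1,000 transfer: below the line — 13×$14,000; squared poverty gap index (FGT₂) = 0.00223.
Reduction = 0.00502 − 0.00223 = 0.003.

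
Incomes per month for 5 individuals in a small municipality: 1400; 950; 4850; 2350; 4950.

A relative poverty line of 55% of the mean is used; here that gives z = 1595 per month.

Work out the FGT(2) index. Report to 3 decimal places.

Poor units: 950, 1400 (q = 2 of N = 5).
Normalized shortfalls: (1595−950)/1595 = 0.4044; (1595−1400)/1595 = 0.1223.
Squared: 0.1635; 0.0149.
Sum = 0.178477; P₂ = 0.178477 / 5 = 0.036.

0.036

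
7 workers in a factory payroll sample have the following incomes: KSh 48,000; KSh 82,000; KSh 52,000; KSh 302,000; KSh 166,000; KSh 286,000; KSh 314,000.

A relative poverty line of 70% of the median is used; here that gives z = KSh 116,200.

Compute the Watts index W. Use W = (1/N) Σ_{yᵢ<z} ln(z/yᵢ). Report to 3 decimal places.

0.291

Below the line: KSh 48,000, KSh 52,000, KSh 82,000 (q = 3 of N = 7).
Log gaps: ln(116200/48000) = 0.8841; ln(116200/52000) = 0.8041; ln(116200/82000) = 0.3486.
W = 2.036775 / 7 = 0.291.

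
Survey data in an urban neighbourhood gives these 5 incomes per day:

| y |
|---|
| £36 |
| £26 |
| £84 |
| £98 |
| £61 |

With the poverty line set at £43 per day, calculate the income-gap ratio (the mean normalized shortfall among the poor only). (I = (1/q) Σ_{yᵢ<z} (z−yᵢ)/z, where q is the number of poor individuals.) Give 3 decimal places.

0.279

Poor units: £26, £36 (q = 2 of N = 5).
Shortfall ratios (z−y)/z: 0.3953, 0.1628; sum = 0.558140.
I averages over the q = 2 poor units only: 0.558140 / 2 = 0.279.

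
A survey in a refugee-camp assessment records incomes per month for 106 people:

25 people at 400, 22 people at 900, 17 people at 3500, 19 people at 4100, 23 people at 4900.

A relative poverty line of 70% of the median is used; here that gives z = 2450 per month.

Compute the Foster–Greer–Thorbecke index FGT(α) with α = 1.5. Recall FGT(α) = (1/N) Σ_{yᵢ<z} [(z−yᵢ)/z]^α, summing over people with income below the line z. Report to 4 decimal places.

0.2850

Poor units: 25×400, 22×900 (q = 47 of N = 106).
Gap ratios (z−y)/z: (2450−400)/2450 = 0.8367 (×25); (2450−900)/2450 = 0.6327 (×22).
Raised to α = 1.5: 0.76539 (×25); 0.50321 (×22).
Sum = 30.205299; FGT(1.5) = 30.205299 / 106 = 0.2850.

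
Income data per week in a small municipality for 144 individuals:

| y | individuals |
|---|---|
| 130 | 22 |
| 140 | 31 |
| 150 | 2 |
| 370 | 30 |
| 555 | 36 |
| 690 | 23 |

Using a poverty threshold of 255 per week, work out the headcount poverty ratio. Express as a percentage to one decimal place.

38.2%

55 of the 144 individuals have income below 255.
H = 55/144 = 38.2%.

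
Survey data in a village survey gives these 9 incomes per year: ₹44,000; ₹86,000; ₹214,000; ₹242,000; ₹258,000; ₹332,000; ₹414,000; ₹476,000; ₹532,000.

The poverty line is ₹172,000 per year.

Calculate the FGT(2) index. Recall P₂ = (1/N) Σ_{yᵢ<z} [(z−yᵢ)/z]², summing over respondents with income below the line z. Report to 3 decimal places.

Poor units: ₹44,000, ₹86,000 (q = 2 of N = 9).
Normalized shortfalls: (172000−44000)/172000 = 0.7442; (172000−86000)/172000 = 0.5000.
Squared: 0.5538; 0.2500.
Sum = 0.803813; P₂ = 0.803813 / 9 = 0.089.

0.089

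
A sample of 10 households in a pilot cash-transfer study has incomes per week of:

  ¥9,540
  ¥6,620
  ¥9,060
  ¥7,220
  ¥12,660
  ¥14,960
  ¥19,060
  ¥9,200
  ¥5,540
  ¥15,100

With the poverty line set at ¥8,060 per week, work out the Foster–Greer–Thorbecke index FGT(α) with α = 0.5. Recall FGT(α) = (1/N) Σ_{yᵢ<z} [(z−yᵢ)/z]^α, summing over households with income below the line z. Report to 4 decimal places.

0.1305

Below z: ¥5,540, ¥6,620, ¥7,220 (q = 3 of N = 10).
Normalized shortfalls: (8060−5540)/8060 = 0.3127; (8060−6620)/8060 = 0.1787; (8060−7220)/8060 = 0.1042.
Raised to α = 0.5: 0.55916; 0.42268; 0.32283.
Sum = 1.304666; FGT(0.5) = 1.304666 / 10 = 0.1305.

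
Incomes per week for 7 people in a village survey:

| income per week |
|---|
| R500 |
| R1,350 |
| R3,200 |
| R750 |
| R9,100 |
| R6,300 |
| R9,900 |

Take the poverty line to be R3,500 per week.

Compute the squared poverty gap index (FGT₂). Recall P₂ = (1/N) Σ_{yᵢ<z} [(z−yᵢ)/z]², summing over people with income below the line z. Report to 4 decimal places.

0.2481

Below the line: R500, R750, R1,350, R3,200 (q = 4 of N = 7).
Normalized shortfalls: (3500−500)/3500 = 0.8571; (3500−750)/3500 = 0.7857; (3500−1350)/3500 = 0.6143; (3500−3200)/3500 = 0.0857.
Squared: 0.7347; 0.6173; 0.3773; 0.0073.
Sum = 1.736735; P₂ = 1.736735 / 7 = 0.2481.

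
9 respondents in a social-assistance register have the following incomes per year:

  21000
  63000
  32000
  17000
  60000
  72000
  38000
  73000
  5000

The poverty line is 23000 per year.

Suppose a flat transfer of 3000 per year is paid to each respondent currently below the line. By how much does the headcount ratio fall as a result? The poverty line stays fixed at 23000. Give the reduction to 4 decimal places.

0.1111

Before: below the line — 5000, 17000, 21000; headcount ratio = 0.333333.
After the 3000 transfer: below the line — 8000, 20000; headcount ratio = 0.222222.
Reduction = 0.333333 − 0.222222 = 0.1111.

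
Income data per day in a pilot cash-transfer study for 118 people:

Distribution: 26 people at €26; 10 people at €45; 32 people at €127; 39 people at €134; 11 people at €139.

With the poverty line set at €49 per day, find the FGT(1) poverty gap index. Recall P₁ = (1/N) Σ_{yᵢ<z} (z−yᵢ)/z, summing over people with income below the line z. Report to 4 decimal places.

Incomes under z: 26×€26, 10×€45 (q = 36 of N = 118).
Normalized shortfalls: (49−26)/49 = 0.4694 (×26); (49−45)/49 = 0.0816 (×10).
Sum of shortfalls = 13.020408; P₁ averages over all N: 13.020408 / 118 = 0.1103.

0.1103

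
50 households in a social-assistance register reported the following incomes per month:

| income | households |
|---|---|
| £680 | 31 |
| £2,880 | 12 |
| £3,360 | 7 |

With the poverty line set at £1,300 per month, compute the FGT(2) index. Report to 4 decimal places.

Incomes under z: 31×£680 (q = 31 of N = 50).
Relative gaps: (1300−680)/1300 = 0.4769 (×31).
Squared: 0.2275 (×31).
Sum = 7.051124; P₂ = 7.051124 / 50 = 0.1410.

0.1410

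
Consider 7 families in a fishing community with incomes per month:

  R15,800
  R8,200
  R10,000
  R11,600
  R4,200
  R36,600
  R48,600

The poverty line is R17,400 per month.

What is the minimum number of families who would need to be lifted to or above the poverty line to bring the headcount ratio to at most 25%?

Currently q = 5 of N = 7 are below the line (H = 0.714).
A headcount ratio of at most 25% allows at most ⌊0.25 × 7⌋ = 1 poor families.
So at least 5 − 1 = 4 must be lifted.

4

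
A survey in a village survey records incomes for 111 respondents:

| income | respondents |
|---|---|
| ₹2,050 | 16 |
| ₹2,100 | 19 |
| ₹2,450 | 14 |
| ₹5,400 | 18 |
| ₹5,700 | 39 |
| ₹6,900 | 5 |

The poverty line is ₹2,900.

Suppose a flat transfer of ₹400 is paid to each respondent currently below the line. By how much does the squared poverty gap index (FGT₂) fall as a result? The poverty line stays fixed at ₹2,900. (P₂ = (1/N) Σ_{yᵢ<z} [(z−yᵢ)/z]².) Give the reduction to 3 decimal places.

Before: below the line — 16×₹2,050, 19×₹2,100, 14×₹2,450; squared poverty gap index (FGT₂) = 0.02845.
After the ₹400 transfer: below the line — 16×₹2,450, 19×₹2,500, 14×₹2,850; squared poverty gap index (FGT₂) = 0.00676.
Reduction = 0.02845 − 0.00676 = 0.022.

0.022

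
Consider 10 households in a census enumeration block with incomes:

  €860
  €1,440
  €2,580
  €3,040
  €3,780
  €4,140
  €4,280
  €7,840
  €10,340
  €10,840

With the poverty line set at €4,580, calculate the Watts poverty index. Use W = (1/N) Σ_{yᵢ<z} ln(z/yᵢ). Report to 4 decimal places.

Below the line: €860, €1,440, €2,580, €3,040, €3,780, €4,140, €4,280 (q = 7 of N = 10).
Log gaps: ln(4580/860) = 1.6725; ln(4580/1440) = 1.1571; ln(4580/2580) = 0.5739; ln(4580/3040) = 0.4098; ln(4580/3780) = 0.1920; ln(4580/4140) = 0.1010; ln(4580/4280) = 0.0677.
W = 4.174053 / 10 = 0.4174.

0.4174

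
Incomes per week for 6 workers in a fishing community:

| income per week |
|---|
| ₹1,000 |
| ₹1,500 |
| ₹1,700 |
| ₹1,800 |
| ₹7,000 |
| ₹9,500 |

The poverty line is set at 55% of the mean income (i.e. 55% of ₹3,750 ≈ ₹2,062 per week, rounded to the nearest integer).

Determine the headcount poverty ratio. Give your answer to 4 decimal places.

0.6667

4 of the 6 workers have income below ₹2,062.
H = 4/6 = 0.6667.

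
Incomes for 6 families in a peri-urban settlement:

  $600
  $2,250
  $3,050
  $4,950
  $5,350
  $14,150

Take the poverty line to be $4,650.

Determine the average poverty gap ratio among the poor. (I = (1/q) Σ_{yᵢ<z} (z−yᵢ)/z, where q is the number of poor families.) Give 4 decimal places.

Below z: $600, $2,250, $3,050 (q = 3 of N = 6).
Relative gaps: 0.8710, 0.5161, 0.3441; sum = 1.731183.
I averages over the q = 3 poor units only: 1.731183 / 3 = 0.5771.

0.5771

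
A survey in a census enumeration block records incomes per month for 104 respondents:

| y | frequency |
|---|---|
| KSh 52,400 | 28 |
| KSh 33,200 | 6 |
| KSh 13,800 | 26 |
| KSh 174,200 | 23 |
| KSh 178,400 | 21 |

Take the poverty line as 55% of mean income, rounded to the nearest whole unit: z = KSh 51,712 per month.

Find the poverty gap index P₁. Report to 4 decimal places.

0.2039

Poor units: 26×KSh 13,800, 6×KSh 33,200 (q = 32 of N = 104).
Relative gaps: (51712−13800)/51712 = 0.7331 (×26); (51712−33200)/51712 = 0.3580 (×6).
Σ = 21.209468. Dividing by the full population N = 104 gives P₁ = 0.2039.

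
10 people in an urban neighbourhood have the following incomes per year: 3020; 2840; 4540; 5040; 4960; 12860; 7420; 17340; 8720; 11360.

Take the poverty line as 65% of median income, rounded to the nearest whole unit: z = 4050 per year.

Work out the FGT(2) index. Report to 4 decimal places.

0.0154

Poor units: 2840, 3020 (q = 2 of N = 10).
Relative gaps: (4050−2840)/4050 = 0.2988; (4050−3020)/4050 = 0.2543.
Squared: 0.0893; 0.0647.
Sum = 0.153940; P₂ = 0.153940 / 10 = 0.0154.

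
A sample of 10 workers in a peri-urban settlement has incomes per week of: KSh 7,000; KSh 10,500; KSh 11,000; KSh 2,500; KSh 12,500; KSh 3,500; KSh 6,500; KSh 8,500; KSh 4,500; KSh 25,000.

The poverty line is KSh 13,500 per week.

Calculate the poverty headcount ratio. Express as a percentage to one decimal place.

9 of the 10 workers have income below KSh 13,500.
H = 9/10 = 90.0%.

90.0%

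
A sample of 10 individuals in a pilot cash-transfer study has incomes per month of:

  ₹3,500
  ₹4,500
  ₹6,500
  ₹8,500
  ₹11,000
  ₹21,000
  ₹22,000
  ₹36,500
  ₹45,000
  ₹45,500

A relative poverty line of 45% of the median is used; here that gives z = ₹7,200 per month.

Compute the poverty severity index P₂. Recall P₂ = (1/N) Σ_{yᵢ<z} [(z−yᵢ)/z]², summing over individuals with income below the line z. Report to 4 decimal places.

0.0414

Below the line: ₹3,500, ₹4,500, ₹6,500 (q = 3 of N = 10).
Shortfall ratios: (7200−3500)/7200 = 0.5139; (7200−4500)/7200 = 0.3750; (7200−6500)/7200 = 0.0972.
Squared: 0.2641; 0.1406; 0.0095.
Sum = 0.414159; P₂ = 0.414159 / 10 = 0.0414.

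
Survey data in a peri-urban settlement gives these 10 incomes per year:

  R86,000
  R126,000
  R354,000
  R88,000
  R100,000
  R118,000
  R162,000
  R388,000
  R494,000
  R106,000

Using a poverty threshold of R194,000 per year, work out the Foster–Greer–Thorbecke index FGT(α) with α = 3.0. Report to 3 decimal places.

0.065

Poor units: R86,000, R88,000, R100,000, R106,000, R118,000, R126,000, R162,000 (q = 7 of N = 10).
Relative gaps: (194000−86000)/194000 = 0.5567; (194000−88000)/194000 = 0.5464; (194000−100000)/194000 = 0.4845; (194000−106000)/194000 = 0.4536; (194000−118000)/194000 = 0.3918; (194000−126000)/194000 = 0.3505; (194000−162000)/194000 = 0.1649.
Raised to α = 3.0: 0.17253; 0.16312; 0.11376; 0.09333; 0.06012; 0.04306; 0.00449.
Sum = 0.650419; FGT(3.0) = 0.650419 / 10 = 0.065.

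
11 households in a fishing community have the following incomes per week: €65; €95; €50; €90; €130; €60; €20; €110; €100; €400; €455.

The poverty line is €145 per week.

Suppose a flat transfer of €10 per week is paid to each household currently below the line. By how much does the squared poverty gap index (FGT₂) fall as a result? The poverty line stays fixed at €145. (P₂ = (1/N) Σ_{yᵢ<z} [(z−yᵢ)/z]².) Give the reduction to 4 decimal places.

0.0467

Before: below the line — €20, €50, €60, €65, €90, €95, €100, €110, €130; squared poverty gap index (FGT₂) = 0.204410.
After the €10 transfer: below the line — €30, €60, €70, €75, €100, €105, €110, €120, €140; squared poverty gap index (FGT₂) = 0.157713.
Reduction = 0.204410 − 0.157713 = 0.0467.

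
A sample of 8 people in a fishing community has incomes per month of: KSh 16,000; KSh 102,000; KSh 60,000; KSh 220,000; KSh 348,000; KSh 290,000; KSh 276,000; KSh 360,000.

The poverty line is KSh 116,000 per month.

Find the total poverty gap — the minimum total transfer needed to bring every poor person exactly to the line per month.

Below z: KSh 16,000, KSh 60,000, KSh 102,000 (q = 3 of N = 8).
Individual gaps: 116000−16000 = 100000; 116000−60000 = 56000; 116000−102000 = 14000.
Aggregate gap = KSh 170,000.

KSh 170,000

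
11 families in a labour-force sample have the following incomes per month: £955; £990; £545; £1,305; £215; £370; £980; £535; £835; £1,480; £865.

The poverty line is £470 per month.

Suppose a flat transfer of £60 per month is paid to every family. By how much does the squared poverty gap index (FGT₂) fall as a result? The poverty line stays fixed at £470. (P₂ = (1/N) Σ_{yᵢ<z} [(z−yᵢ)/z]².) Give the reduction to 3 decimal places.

Before: below the line — £215, £370; squared poverty gap index (FGT₂) = 0.03088.
After the £60 transfer: below the line — £275, £430; squared poverty gap index (FGT₂) = 0.01631.
Reduction = 0.03088 − 0.01631 = 0.015.

0.015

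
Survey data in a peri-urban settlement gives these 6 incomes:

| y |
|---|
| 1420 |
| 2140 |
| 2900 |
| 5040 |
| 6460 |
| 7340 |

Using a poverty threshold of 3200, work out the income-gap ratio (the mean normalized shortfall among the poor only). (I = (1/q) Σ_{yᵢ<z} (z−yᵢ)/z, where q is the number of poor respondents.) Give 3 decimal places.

0.327

Incomes under z: 1420, 2140, 2900 (q = 3 of N = 6).
Shortfall ratios (z−y)/z: 0.5563, 0.3312, 0.0938; sum = 0.981250.
I averages over the q = 3 poor units only: 0.981250 / 3 = 0.327.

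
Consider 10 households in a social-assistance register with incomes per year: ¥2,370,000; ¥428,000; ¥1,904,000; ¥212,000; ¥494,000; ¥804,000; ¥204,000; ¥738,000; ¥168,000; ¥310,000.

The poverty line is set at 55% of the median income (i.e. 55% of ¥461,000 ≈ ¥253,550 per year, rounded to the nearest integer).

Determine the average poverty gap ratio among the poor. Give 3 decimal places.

0.232

Poor units: ¥168,000, ¥204,000, ¥212,000 (q = 3 of N = 10).
Relative gaps: 0.3374, 0.1954, 0.1639; sum = 0.696707.
The income-gap ratio divides by q (the poor only): 0.696707 / 3 = 0.232.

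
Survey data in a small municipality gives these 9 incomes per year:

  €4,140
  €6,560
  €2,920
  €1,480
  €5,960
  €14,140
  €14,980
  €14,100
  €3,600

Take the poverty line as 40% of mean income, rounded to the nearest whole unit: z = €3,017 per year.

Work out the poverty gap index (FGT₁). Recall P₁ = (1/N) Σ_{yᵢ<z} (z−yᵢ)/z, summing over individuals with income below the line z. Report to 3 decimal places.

0.060

Incomes under z: €1,480, €2,920 (q = 2 of N = 9).
Relative gaps: (3017−1480)/3017 = 0.5094; (3017−2920)/3017 = 0.0322.
Sum of shortfalls = 0.541598; P₁ averages over all N: 0.541598 / 9 = 0.060.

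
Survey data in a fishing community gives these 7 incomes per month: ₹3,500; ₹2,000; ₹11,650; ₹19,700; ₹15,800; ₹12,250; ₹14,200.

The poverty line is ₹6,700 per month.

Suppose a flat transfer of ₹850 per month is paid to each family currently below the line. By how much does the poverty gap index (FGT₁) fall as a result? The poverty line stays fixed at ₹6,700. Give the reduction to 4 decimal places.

0.0362

Before: below the line — ₹2,000, ₹3,500; poverty gap index (FGT₁) = 0.168443.
After the ₹850 transfer: below the line — ₹2,850, ₹4,350; poverty gap index (FGT₁) = 0.132196.
Reduction = 0.168443 − 0.132196 = 0.0362.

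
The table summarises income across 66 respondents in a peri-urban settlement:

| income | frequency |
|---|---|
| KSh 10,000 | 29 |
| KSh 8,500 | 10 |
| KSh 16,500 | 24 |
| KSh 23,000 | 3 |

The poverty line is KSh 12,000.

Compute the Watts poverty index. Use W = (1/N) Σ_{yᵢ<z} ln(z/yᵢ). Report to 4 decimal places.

0.1324

Below the line: 10×KSh 8,500, 29×KSh 10,000 (q = 39 of N = 66).
Log gaps: ln(12000/8500) = 0.3448 (×10); ln(12000/10000) = 0.1823 (×29).
W = 8.735730 / 66 = 0.1324.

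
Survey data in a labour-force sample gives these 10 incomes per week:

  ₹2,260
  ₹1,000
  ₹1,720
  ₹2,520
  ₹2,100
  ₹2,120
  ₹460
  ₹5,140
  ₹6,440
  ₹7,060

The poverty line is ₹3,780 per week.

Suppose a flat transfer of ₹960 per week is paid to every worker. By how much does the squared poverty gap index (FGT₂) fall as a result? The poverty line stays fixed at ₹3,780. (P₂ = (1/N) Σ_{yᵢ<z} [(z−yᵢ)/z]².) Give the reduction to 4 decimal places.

0.1467

Before: below the line — ₹460, ₹1,000, ₹1,720, ₹2,100, ₹2,120, ₹2,260, ₹2,520; squared poverty gap index (FGT₂) = 0.227250.
After the ₹960 transfer: below the line — ₹1,420, ₹1,960, ₹2,680, ₹3,060, ₹3,080, ₹3,220, ₹3,480; squared poverty gap index (FGT₂) = 0.080513.
Reduction = 0.227250 − 0.080513 = 0.1467.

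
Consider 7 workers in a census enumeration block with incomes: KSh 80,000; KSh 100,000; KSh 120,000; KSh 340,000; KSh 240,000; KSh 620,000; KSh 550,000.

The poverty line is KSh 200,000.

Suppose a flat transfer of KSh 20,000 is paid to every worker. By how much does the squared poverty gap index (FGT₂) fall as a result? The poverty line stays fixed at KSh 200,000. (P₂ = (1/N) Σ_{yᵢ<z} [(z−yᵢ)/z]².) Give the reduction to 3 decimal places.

0.039

Before: below the line — KSh 80,000, KSh 100,000, KSh 120,000; squared poverty gap index (FGT₂) = 0.11000.
After the KSh 20,000 transfer: below the line — KSh 100,000, KSh 120,000, KSh 140,000; squared poverty gap index (FGT₂) = 0.07143.
Reduction = 0.11000 − 0.07143 = 0.039.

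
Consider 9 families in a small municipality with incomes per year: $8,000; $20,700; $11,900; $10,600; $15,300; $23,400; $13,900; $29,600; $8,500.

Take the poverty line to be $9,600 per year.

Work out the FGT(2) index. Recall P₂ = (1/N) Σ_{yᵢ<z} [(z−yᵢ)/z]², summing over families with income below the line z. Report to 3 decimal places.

0.005

Incomes under z: $8,000, $8,500 (q = 2 of N = 9).
Gap ratios (z−y)/z: (9600−8000)/9600 = 0.1667; (9600−8500)/9600 = 0.1146.
Squared: 0.0278; 0.0131.
Sum = 0.040907; P₂ = 0.040907 / 9 = 0.005.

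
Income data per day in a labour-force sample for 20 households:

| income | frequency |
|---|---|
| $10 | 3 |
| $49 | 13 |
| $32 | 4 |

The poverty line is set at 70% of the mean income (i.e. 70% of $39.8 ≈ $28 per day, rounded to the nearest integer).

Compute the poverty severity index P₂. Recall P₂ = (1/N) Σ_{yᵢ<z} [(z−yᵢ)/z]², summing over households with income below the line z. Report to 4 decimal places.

0.0620

Below the line: 3×$10 (q = 3 of N = 20).
Relative gaps: (28−10)/28 = 0.6429 (×3).
Squared: 0.4133 (×3).
Sum = 1.239796; P₂ = 1.239796 / 20 = 0.0620.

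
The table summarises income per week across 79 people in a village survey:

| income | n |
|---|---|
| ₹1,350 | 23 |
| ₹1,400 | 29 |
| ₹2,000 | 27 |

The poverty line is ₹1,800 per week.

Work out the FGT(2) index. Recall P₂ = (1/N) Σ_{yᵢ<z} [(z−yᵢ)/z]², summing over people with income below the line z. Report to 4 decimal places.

0.0363

Poor units: 23×₹1,350, 29×₹1,400 (q = 52 of N = 79).
Shortfall ratios: (1800−1350)/1800 = 0.2500 (×23); (1800−1400)/1800 = 0.2222 (×29).
Squared: 0.0625 (×23); 0.0494 (×29).
Sum = 2.869599; P₂ = 2.869599 / 79 = 0.0363.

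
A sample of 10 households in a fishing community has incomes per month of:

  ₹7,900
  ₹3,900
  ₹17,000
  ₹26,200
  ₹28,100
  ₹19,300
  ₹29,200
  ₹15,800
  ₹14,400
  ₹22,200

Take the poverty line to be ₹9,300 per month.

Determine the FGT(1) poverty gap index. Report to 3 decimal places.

Poor units: ₹3,900, ₹7,900 (q = 2 of N = 10).
Normalized shortfalls: (9300−3900)/9300 = 0.5806; (9300−7900)/9300 = 0.1505.
Σ = 0.731183. Dividing by the full population N = 10 gives P₁ = 0.073.

0.073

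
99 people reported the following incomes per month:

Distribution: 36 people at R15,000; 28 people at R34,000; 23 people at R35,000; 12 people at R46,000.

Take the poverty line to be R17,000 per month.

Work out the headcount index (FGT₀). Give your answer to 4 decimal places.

36 of the 99 people have income below R17,000.
H = 36/99 = 0.3636.

0.3636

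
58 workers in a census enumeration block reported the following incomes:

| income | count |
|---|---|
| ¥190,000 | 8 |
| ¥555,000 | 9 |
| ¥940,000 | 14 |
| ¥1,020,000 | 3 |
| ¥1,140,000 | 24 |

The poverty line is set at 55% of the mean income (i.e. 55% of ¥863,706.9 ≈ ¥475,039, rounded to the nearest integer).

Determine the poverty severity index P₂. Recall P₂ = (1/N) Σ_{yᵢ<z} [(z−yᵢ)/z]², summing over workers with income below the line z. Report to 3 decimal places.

0.050

Poor units: 8×¥190,000 (q = 8 of N = 58).
Normalized shortfalls: (475039−190000)/475039 = 0.6000 (×8).
Squared: 0.3600 (×8).
Sum = 2.880315; P₂ = 2.880315 / 58 = 0.050.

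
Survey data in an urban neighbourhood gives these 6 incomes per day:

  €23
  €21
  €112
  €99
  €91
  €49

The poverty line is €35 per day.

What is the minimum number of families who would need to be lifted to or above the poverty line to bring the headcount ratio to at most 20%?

2 of the 6 families are poor, so H = 2/6 = 0.333.
A headcount ratio of at most 20% allows at most ⌊0.20 × 6⌋ = 1 poor families.
So at least 2 − 1 = 1 must be lifted.

1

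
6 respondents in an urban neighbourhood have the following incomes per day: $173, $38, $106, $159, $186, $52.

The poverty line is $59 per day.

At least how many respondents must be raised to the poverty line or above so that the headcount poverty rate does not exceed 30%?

Currently q = 2 of N = 6 are below the line (H = 0.333).
A headcount ratio of at most 30% allows at most ⌊0.30 × 6⌋ = 1 poor respondents.
So at least 2 − 1 = 1 must be lifted.

1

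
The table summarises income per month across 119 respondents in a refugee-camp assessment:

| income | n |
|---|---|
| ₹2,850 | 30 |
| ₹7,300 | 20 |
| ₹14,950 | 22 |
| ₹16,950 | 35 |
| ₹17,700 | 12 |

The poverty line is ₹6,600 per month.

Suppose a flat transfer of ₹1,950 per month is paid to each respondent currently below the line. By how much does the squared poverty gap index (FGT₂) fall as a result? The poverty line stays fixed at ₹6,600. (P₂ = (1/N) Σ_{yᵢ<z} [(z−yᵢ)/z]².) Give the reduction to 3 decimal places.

Before: below the line — 30×₹2,850; squared poverty gap index (FGT₂) = 0.08139.
After the ₹1,950 transfer: below the line — 30×₹4,800; squared poverty gap index (FGT₂) = 0.01875.
Reduction = 0.08139 − 0.01875 = 0.063.

0.063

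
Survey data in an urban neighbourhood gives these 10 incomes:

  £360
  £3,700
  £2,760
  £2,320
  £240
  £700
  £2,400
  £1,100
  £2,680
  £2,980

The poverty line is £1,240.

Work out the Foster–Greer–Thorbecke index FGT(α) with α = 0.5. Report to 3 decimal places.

0.274

Poor units: £240, £360, £700, £1,100 (q = 4 of N = 10).
Normalized shortfalls: (1240−240)/1240 = 0.8065; (1240−360)/1240 = 0.7097; (1240−700)/1240 = 0.4355; (1240−1100)/1240 = 0.1129.
Raised to α = 0.5: 0.89803; 0.84242; 0.65991; 0.33601.
Sum = 2.736373; FGT(0.5) = 2.736373 / 10 = 0.274.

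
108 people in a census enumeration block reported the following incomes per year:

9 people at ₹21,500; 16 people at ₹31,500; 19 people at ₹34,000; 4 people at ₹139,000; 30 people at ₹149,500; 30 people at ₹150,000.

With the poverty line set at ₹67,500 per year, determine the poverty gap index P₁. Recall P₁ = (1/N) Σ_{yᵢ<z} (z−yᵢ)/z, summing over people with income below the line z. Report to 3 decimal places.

0.223

Below the line: 9×₹21,500, 16×₹31,500, 19×₹34,000 (q = 44 of N = 108).
Shortfall ratios: (67500−21500)/67500 = 0.6815 (×9); (67500−31500)/67500 = 0.5333 (×16); (67500−34000)/67500 = 0.4963 (×19).
Σ = 24.096296. Dividing by the full population N = 108 gives P₁ = 0.223.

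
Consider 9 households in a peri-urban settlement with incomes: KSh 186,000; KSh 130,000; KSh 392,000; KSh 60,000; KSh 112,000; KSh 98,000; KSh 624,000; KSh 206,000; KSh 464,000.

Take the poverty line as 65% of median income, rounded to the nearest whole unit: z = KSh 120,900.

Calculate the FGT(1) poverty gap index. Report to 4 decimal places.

Below z: KSh 60,000, KSh 98,000, KSh 112,000 (q = 3 of N = 9).
Normalized shortfalls: (120900−60000)/120900 = 0.5037; (120900−98000)/120900 = 0.1894; (120900−112000)/120900 = 0.0736.
Sum of shortfalls = 0.766749; P₁ averages over all N: 0.766749 / 9 = 0.0852.

0.0852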